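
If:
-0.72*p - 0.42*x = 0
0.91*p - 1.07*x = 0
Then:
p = 0.00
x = 0.00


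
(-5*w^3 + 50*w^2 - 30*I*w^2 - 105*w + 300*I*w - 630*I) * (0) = 0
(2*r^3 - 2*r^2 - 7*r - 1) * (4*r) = 8*r^4 - 8*r^3 - 28*r^2 - 4*r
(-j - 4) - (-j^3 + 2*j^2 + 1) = j^3 - 2*j^2 - j - 5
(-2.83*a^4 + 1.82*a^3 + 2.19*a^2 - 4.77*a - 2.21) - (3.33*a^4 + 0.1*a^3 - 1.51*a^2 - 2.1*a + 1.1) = -6.16*a^4 + 1.72*a^3 + 3.7*a^2 - 2.67*a - 3.31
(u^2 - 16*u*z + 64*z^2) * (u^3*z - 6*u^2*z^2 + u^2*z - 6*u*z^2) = u^5*z - 22*u^4*z^2 + u^4*z + 160*u^3*z^3 - 22*u^3*z^2 - 384*u^2*z^4 + 160*u^2*z^3 - 384*u*z^4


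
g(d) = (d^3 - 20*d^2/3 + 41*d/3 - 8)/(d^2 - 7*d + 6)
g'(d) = (7 - 2*d)*(d^3 - 20*d^2/3 + 41*d/3 - 8)/(d^2 - 7*d + 6)^2 + (3*d^2 - 40*d/3 + 41/3)/(d^2 - 7*d + 6) = (d^2 - 12*d + 26)/(d^2 - 12*d + 36)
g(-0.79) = -1.93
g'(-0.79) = 0.78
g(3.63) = -0.26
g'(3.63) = -0.78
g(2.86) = 0.01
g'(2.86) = -0.01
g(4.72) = -2.76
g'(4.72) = -5.10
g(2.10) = -0.13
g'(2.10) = 0.34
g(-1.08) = -2.16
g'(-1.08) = 0.80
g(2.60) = -0.01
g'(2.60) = 0.13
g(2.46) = -0.03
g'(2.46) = 0.20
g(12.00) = 14.00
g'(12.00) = 0.72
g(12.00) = 14.00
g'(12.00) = 0.72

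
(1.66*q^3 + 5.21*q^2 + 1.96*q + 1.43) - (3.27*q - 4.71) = 1.66*q^3 + 5.21*q^2 - 1.31*q + 6.14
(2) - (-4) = 6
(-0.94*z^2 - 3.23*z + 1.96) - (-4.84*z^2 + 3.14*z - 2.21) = 3.9*z^2 - 6.37*z + 4.17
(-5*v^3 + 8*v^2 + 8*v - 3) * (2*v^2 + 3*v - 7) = -10*v^5 + v^4 + 75*v^3 - 38*v^2 - 65*v + 21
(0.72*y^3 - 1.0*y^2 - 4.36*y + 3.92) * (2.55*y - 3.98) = 1.836*y^4 - 5.4156*y^3 - 7.138*y^2 + 27.3488*y - 15.6016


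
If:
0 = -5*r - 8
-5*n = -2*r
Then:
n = -16/25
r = -8/5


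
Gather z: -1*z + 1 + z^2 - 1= z^2 - z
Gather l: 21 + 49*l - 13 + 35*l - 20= 84*l - 12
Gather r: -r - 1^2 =-r - 1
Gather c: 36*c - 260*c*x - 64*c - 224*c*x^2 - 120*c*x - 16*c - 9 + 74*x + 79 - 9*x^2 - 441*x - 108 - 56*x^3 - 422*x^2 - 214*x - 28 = c*(-224*x^2 - 380*x - 44) - 56*x^3 - 431*x^2 - 581*x - 66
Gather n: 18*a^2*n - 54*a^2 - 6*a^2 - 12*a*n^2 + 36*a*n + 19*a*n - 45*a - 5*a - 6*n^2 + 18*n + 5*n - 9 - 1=-60*a^2 - 50*a + n^2*(-12*a - 6) + n*(18*a^2 + 55*a + 23) - 10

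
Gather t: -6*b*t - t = t*(-6*b - 1)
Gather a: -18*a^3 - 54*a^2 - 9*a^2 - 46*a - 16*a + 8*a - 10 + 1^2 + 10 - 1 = -18*a^3 - 63*a^2 - 54*a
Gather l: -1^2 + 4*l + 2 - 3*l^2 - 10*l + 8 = -3*l^2 - 6*l + 9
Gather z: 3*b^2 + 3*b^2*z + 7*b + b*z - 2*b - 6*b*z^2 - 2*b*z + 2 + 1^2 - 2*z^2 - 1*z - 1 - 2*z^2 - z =3*b^2 + 5*b + z^2*(-6*b - 4) + z*(3*b^2 - b - 2) + 2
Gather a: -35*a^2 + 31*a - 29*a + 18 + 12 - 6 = -35*a^2 + 2*a + 24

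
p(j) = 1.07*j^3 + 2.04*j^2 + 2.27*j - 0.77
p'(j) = 3.21*j^2 + 4.08*j + 2.27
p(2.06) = 21.92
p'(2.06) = 24.30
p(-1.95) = -5.37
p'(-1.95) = 6.52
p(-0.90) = -1.94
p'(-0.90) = 1.20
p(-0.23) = -1.20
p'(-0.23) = 1.50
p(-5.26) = -111.99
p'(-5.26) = 69.62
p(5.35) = 233.61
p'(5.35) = 115.98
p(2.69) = 40.93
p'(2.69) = 36.47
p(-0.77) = -1.80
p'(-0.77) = 1.03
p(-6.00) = -172.07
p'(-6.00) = 93.35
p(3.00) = 53.29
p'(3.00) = 43.40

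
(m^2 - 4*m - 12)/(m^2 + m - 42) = (m + 2)/(m + 7)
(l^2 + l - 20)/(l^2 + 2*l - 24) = (l + 5)/(l + 6)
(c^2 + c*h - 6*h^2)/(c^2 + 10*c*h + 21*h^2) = (c - 2*h)/(c + 7*h)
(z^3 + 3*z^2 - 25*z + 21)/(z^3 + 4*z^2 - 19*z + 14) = (z - 3)/(z - 2)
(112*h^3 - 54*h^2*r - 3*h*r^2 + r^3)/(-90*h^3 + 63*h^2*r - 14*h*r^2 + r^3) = (-112*h^3 + 54*h^2*r + 3*h*r^2 - r^3)/(90*h^3 - 63*h^2*r + 14*h*r^2 - r^3)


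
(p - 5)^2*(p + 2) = p^3 - 8*p^2 + 5*p + 50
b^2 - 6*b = b*(b - 6)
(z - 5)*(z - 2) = z^2 - 7*z + 10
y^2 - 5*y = y*(y - 5)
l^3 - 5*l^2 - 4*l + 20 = (l - 5)*(l - 2)*(l + 2)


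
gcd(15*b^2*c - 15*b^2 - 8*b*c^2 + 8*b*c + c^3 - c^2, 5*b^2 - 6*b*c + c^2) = 5*b - c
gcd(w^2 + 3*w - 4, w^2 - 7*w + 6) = w - 1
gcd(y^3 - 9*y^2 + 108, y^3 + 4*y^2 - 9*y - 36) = y + 3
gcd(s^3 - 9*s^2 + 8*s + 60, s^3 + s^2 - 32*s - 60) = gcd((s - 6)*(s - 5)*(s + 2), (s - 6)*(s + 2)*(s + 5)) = s^2 - 4*s - 12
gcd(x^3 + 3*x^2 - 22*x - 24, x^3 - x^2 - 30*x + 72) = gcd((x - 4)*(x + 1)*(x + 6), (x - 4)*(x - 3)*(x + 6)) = x^2 + 2*x - 24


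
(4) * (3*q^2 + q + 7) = 12*q^2 + 4*q + 28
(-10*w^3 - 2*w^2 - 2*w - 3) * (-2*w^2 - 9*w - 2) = 20*w^5 + 94*w^4 + 42*w^3 + 28*w^2 + 31*w + 6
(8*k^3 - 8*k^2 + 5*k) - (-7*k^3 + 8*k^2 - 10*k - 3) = 15*k^3 - 16*k^2 + 15*k + 3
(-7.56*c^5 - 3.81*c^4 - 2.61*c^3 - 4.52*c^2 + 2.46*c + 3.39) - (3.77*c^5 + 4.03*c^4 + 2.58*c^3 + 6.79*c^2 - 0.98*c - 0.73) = -11.33*c^5 - 7.84*c^4 - 5.19*c^3 - 11.31*c^2 + 3.44*c + 4.12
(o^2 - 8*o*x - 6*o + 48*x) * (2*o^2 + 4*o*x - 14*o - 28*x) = 2*o^4 - 12*o^3*x - 26*o^3 - 32*o^2*x^2 + 156*o^2*x + 84*o^2 + 416*o*x^2 - 504*o*x - 1344*x^2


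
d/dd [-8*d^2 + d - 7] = 1 - 16*d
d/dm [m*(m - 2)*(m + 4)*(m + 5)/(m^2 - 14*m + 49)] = (2*m^4 - 21*m^3 - 147*m^2 + 12*m + 280)/(m^3 - 21*m^2 + 147*m - 343)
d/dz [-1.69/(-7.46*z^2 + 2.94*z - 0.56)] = (4.9686 - 25.2148*z)/(7.46*z^2 - 2.94*z + 0.56)^2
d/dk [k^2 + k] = 2*k + 1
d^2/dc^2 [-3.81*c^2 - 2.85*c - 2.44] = -7.62000000000000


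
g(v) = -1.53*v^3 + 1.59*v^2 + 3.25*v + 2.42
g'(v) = -4.59*v^2 + 3.18*v + 3.25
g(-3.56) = 80.03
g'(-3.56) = -66.24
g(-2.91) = 44.13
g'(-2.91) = -44.87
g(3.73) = -42.74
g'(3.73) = -48.75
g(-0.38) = 1.50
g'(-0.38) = 1.38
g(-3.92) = 106.27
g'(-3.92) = -79.75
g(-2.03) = 15.17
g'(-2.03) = -22.12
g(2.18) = 1.21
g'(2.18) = -11.63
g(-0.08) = 2.17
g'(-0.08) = 2.97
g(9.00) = -954.91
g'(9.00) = -339.92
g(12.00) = -2373.46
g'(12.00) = -619.55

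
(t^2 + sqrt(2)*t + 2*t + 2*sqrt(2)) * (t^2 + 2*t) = t^4 + sqrt(2)*t^3 + 4*t^3 + 4*t^2 + 4*sqrt(2)*t^2 + 4*sqrt(2)*t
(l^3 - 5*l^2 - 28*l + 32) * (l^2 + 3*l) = l^5 - 2*l^4 - 43*l^3 - 52*l^2 + 96*l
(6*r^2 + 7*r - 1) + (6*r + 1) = 6*r^2 + 13*r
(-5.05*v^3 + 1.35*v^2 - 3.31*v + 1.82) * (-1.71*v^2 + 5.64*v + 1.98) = 8.6355*v^5 - 30.7905*v^4 + 3.2751*v^3 - 19.1076*v^2 + 3.711*v + 3.6036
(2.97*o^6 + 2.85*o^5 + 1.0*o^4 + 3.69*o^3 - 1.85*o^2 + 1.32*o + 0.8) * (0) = 0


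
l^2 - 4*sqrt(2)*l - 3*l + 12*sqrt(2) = (l - 3)*(l - 4*sqrt(2))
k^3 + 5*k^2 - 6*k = k*(k - 1)*(k + 6)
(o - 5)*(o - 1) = o^2 - 6*o + 5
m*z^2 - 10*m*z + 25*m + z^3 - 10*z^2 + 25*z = (m + z)*(z - 5)^2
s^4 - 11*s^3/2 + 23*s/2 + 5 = (s - 5)*(s - 2)*(s + 1/2)*(s + 1)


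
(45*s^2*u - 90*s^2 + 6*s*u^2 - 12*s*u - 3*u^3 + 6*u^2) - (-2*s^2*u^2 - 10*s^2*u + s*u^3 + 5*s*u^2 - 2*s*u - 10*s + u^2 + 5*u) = 2*s^2*u^2 + 55*s^2*u - 90*s^2 - s*u^3 + s*u^2 - 10*s*u + 10*s - 3*u^3 + 5*u^2 - 5*u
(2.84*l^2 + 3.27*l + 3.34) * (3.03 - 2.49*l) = -7.0716*l^3 + 0.462899999999998*l^2 + 1.5915*l + 10.1202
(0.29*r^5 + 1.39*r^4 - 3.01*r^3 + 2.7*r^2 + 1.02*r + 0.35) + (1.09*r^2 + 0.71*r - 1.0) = 0.29*r^5 + 1.39*r^4 - 3.01*r^3 + 3.79*r^2 + 1.73*r - 0.65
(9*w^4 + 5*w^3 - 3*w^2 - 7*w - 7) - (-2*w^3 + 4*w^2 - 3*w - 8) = 9*w^4 + 7*w^3 - 7*w^2 - 4*w + 1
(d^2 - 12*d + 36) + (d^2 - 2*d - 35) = 2*d^2 - 14*d + 1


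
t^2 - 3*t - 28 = (t - 7)*(t + 4)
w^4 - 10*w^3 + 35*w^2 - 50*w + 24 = (w - 4)*(w - 3)*(w - 2)*(w - 1)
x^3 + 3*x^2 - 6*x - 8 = (x - 2)*(x + 1)*(x + 4)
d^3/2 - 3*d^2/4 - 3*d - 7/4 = (d/2 + 1/2)*(d - 7/2)*(d + 1)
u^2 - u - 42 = (u - 7)*(u + 6)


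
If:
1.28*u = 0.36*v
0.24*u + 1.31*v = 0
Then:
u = 0.00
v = 0.00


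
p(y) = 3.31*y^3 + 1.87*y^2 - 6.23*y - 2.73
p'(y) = 9.93*y^2 + 3.74*y - 6.23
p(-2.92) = -51.00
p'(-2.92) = 67.52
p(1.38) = 0.93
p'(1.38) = 17.84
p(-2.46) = -25.36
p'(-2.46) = 44.66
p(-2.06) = -10.90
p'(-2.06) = 28.20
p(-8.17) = -1632.08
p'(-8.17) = 626.03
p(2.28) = 32.02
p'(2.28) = 53.92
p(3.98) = 210.77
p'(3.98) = 165.95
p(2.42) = 40.06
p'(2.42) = 60.97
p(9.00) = 2505.66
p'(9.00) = 831.76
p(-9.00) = -2208.18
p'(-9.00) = 764.44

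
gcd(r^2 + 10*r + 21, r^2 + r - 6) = r + 3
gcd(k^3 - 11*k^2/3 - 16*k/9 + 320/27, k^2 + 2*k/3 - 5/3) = k + 5/3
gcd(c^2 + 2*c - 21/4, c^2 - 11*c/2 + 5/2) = 1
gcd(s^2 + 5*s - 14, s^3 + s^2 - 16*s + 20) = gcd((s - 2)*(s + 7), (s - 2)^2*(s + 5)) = s - 2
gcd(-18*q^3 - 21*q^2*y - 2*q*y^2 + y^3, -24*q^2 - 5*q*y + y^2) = 3*q + y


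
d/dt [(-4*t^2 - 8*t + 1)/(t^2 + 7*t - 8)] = (-20*t^2 + 62*t + 57)/(t^4 + 14*t^3 + 33*t^2 - 112*t + 64)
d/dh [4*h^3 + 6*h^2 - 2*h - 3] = 12*h^2 + 12*h - 2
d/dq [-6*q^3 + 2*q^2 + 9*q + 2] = -18*q^2 + 4*q + 9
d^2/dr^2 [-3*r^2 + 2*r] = -6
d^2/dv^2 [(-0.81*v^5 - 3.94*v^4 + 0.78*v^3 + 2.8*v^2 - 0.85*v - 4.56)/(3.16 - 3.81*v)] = (141.096492*v^5 + 50.5983239999999*v^4 - 619.85478*v^3 + 528.464496*v^2 - 46.732608*v + 96.934792)/(55.306341*v^3 - 137.612628*v^2 + 114.135408*v - 31.554496)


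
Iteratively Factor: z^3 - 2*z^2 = (z)*(z^2 - 2*z) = z^2*(z - 2)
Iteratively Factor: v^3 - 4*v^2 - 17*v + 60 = (v + 4)*(v^2 - 8*v + 15) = (v - 5)*(v + 4)*(v - 3)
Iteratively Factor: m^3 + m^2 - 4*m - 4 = (m - 2)*(m^2 + 3*m + 2) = (m - 2)*(m + 2)*(m + 1)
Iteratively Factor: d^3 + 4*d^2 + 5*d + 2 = (d + 1)*(d^2 + 3*d + 2) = (d + 1)^2*(d + 2)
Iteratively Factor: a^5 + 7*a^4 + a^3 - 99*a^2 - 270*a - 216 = (a - 4)*(a^4 + 11*a^3 + 45*a^2 + 81*a + 54) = (a - 4)*(a + 3)*(a^3 + 8*a^2 + 21*a + 18) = (a - 4)*(a + 3)^2*(a^2 + 5*a + 6) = (a - 4)*(a + 3)^3*(a + 2)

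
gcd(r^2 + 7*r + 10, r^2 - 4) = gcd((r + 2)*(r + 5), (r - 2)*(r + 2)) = r + 2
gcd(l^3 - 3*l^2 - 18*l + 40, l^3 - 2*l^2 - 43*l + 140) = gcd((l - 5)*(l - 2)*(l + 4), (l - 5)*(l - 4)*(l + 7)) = l - 5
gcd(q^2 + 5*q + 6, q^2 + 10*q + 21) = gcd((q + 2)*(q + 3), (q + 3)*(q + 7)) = q + 3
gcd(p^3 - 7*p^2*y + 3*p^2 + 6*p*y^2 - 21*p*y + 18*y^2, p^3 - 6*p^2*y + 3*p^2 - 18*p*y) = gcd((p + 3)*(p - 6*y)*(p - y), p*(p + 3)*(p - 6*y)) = -p^2 + 6*p*y - 3*p + 18*y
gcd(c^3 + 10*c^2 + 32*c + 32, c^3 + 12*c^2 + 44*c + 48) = c^2 + 6*c + 8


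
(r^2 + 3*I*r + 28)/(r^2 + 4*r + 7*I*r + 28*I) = (r - 4*I)/(r + 4)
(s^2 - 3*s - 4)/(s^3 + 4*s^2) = (s^2 - 3*s - 4)/(s^2*(s + 4))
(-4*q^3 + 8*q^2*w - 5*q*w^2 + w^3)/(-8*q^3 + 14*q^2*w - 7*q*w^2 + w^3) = (2*q - w)/(4*q - w)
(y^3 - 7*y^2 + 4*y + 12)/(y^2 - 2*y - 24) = (y^2 - y - 2)/(y + 4)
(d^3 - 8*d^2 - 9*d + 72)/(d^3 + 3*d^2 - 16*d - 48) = (d^2 - 11*d + 24)/(d^2 - 16)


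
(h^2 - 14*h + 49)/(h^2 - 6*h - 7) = (h - 7)/(h + 1)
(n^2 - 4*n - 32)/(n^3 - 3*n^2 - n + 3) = (n^2 - 4*n - 32)/(n^3 - 3*n^2 - n + 3)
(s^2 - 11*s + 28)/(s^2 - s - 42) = (s - 4)/(s + 6)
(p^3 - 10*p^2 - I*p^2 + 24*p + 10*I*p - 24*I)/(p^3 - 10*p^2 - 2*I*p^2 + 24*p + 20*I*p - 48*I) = (p - I)/(p - 2*I)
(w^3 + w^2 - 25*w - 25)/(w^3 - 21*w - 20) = (w + 5)/(w + 4)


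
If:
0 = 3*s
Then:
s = 0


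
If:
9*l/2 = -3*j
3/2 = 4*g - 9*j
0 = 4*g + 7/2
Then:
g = -7/8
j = -5/9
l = 10/27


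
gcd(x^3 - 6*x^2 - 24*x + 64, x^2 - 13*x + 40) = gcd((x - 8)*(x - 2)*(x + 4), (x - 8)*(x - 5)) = x - 8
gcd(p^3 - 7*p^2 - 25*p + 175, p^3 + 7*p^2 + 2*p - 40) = p + 5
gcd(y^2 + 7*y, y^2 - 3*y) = y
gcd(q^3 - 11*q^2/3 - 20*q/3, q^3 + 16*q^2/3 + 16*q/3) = q^2 + 4*q/3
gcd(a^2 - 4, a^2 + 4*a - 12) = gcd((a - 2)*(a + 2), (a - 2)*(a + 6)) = a - 2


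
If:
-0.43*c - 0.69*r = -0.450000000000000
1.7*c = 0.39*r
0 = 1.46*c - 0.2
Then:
No Solution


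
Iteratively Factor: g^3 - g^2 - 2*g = (g)*(g^2 - g - 2) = g*(g + 1)*(g - 2)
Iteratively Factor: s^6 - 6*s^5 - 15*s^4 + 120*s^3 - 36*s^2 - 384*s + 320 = (s - 2)*(s^5 - 4*s^4 - 23*s^3 + 74*s^2 + 112*s - 160) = (s - 2)*(s + 2)*(s^4 - 6*s^3 - 11*s^2 + 96*s - 80) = (s - 2)*(s - 1)*(s + 2)*(s^3 - 5*s^2 - 16*s + 80) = (s - 4)*(s - 2)*(s - 1)*(s + 2)*(s^2 - s - 20) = (s - 4)*(s - 2)*(s - 1)*(s + 2)*(s + 4)*(s - 5)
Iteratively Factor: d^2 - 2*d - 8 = (d - 4)*(d + 2)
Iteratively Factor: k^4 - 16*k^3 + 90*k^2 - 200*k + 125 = (k - 5)*(k^3 - 11*k^2 + 35*k - 25) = (k - 5)^2*(k^2 - 6*k + 5) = (k - 5)^2*(k - 1)*(k - 5)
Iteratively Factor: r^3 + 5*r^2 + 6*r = (r + 2)*(r^2 + 3*r) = r*(r + 2)*(r + 3)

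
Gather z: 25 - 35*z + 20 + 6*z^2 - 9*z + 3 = 6*z^2 - 44*z + 48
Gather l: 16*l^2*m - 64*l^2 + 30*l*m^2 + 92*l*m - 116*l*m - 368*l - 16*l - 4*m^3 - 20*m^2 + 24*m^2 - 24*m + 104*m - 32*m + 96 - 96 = l^2*(16*m - 64) + l*(30*m^2 - 24*m - 384) - 4*m^3 + 4*m^2 + 48*m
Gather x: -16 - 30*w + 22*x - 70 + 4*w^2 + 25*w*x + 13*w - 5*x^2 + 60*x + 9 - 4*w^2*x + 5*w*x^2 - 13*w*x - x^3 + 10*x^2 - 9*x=4*w^2 - 17*w - x^3 + x^2*(5*w + 5) + x*(-4*w^2 + 12*w + 73) - 77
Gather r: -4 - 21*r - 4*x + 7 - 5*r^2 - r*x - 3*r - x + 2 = -5*r^2 + r*(-x - 24) - 5*x + 5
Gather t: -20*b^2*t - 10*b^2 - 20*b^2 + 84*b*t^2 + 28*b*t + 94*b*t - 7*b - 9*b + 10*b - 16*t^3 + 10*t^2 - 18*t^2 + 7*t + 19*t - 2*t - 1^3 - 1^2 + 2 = -30*b^2 - 6*b - 16*t^3 + t^2*(84*b - 8) + t*(-20*b^2 + 122*b + 24)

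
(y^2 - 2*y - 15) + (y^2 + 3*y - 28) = 2*y^2 + y - 43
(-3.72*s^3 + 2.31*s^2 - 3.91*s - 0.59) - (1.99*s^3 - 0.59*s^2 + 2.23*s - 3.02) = -5.71*s^3 + 2.9*s^2 - 6.14*s + 2.43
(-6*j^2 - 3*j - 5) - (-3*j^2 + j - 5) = -3*j^2 - 4*j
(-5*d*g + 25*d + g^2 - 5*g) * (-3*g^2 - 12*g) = 15*d*g^3 - 15*d*g^2 - 300*d*g - 3*g^4 + 3*g^3 + 60*g^2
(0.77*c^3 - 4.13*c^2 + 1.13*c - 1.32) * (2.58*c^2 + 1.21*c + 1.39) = 1.9866*c^5 - 9.7237*c^4 - 1.0116*c^3 - 7.779*c^2 - 0.0265000000000002*c - 1.8348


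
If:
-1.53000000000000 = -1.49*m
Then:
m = 1.03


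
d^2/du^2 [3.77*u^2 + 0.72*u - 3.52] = 7.54000000000000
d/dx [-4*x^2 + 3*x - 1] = 3 - 8*x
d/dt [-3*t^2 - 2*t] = -6*t - 2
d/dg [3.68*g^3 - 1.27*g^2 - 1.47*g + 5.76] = 11.04*g^2 - 2.54*g - 1.47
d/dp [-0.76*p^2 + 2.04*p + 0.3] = 2.04 - 1.52*p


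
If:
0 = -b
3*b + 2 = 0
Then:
No Solution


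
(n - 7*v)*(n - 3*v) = n^2 - 10*n*v + 21*v^2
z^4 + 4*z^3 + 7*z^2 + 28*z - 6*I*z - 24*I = (z + 4)*(z - 2*I)*(z - I)*(z + 3*I)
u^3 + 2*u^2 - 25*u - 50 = (u - 5)*(u + 2)*(u + 5)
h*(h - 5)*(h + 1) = h^3 - 4*h^2 - 5*h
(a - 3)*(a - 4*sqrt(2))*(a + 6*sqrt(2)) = a^3 - 3*a^2 + 2*sqrt(2)*a^2 - 48*a - 6*sqrt(2)*a + 144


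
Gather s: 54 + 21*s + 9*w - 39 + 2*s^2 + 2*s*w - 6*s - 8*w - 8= 2*s^2 + s*(2*w + 15) + w + 7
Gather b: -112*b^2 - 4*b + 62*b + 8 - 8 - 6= -112*b^2 + 58*b - 6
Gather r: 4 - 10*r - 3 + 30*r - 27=20*r - 26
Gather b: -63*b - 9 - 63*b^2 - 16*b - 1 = -63*b^2 - 79*b - 10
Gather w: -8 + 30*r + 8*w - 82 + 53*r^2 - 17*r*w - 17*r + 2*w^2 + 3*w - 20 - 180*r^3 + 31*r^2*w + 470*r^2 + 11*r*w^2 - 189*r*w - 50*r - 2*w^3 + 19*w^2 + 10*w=-180*r^3 + 523*r^2 - 37*r - 2*w^3 + w^2*(11*r + 21) + w*(31*r^2 - 206*r + 21) - 110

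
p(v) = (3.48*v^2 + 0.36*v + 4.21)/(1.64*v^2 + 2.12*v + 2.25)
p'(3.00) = 0.11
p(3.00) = 1.57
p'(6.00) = 0.05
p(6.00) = 1.78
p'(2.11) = 0.13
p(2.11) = 1.46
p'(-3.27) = 0.35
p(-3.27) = 3.13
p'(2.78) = 0.11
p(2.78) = 1.54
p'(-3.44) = 0.32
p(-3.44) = 3.07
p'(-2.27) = 0.65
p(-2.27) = 3.62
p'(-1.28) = 0.13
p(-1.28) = 4.25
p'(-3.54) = 0.30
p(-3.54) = 3.04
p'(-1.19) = -0.17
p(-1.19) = 4.25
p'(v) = (-3.28*v - 2.12)*(3.48*v^2 + 0.36*v + 4.21)/(1.64*v^2 + 2.12*v + 2.25)^2 + (6.96*v + 0.36)/(1.64*v^2 + 2.12*v + 2.25) = (6.7872*v^2 + 1.8512*v - 8.1152)/(2.6896*v^4 + 6.9536*v^3 + 11.8744*v^2 + 9.54*v + 5.0625)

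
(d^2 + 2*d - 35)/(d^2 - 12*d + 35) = (d + 7)/(d - 7)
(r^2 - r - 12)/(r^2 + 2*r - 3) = (r - 4)/(r - 1)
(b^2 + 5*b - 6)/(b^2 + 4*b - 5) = (b + 6)/(b + 5)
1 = 1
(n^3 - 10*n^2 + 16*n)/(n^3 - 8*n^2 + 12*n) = (n - 8)/(n - 6)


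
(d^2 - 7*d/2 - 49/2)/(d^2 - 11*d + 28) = (d + 7/2)/(d - 4)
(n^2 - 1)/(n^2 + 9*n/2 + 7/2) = 2*(n - 1)/(2*n + 7)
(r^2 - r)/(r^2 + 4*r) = (r - 1)/(r + 4)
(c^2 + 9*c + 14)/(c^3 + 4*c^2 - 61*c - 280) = (c + 2)/(c^2 - 3*c - 40)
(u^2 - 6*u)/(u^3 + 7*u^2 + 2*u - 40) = u*(u - 6)/(u^3 + 7*u^2 + 2*u - 40)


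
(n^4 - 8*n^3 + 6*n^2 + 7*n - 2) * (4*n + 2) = 4*n^5 - 30*n^4 + 8*n^3 + 40*n^2 + 6*n - 4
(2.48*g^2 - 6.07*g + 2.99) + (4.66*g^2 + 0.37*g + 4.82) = 7.14*g^2 - 5.7*g + 7.81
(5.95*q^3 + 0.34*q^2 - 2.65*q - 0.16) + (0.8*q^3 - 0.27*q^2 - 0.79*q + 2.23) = 6.75*q^3 + 0.07*q^2 - 3.44*q + 2.07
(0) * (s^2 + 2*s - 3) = 0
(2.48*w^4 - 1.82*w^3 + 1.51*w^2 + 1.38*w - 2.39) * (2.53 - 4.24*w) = -10.5152*w^5 + 13.9912*w^4 - 11.007*w^3 - 2.0309*w^2 + 13.625*w - 6.0467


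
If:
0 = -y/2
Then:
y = 0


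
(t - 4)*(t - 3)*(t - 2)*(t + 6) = t^4 - 3*t^3 - 28*t^2 + 132*t - 144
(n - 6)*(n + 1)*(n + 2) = n^3 - 3*n^2 - 16*n - 12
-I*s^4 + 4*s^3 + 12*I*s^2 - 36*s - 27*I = (s - 3)*(s + 3)*(s + 3*I)*(-I*s + 1)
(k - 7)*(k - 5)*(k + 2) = k^3 - 10*k^2 + 11*k + 70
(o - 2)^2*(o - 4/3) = o^3 - 16*o^2/3 + 28*o/3 - 16/3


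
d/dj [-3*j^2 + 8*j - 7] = 8 - 6*j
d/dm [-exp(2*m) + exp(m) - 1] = (1 - 2*exp(m))*exp(m)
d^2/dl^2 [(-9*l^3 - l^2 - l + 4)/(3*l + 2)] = 2*(-81*l^3 - 162*l^2 - 108*l + 38)/(27*l^3 + 54*l^2 + 36*l + 8)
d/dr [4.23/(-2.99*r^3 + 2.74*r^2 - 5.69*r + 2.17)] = (37.9431*r^2 - 23.1804*r + 24.0687)/(2.99*r^3 - 2.74*r^2 + 5.69*r - 2.17)^2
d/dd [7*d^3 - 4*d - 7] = 21*d^2 - 4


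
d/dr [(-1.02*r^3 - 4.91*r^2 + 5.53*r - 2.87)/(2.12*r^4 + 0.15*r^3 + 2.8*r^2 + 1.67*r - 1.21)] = (2.1624*r^6 + 20.8184*r^5 - 37.2903*r^4 + 19.2718*r^3 - 18.6896*r^2 + 27.9542*r - 1.8984)/(4.4944*r^8 + 0.636*r^7 + 11.8945*r^6 + 7.9208*r^5 + 3.2106*r^4 + 8.989*r^3 - 3.9871*r^2 - 4.0414*r + 1.4641)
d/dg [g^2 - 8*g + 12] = 2*g - 8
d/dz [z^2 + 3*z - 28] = 2*z + 3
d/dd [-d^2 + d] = 1 - 2*d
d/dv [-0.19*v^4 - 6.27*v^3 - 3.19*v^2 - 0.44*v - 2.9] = -0.76*v^3 - 18.81*v^2 - 6.38*v - 0.44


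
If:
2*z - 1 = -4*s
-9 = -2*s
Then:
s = 9/2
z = -17/2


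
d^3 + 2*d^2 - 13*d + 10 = (d - 2)*(d - 1)*(d + 5)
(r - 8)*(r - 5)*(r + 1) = r^3 - 12*r^2 + 27*r + 40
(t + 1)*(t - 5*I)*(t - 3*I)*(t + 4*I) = t^4 + t^3 - 4*I*t^3 + 17*t^2 - 4*I*t^2 + 17*t - 60*I*t - 60*I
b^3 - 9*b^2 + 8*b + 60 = (b - 6)*(b - 5)*(b + 2)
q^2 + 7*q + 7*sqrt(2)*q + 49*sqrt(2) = (q + 7)*(q + 7*sqrt(2))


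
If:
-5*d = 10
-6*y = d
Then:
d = -2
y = 1/3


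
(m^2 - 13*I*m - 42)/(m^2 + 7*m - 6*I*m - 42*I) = (m - 7*I)/(m + 7)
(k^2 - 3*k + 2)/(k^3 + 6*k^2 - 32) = (k - 1)/(k^2 + 8*k + 16)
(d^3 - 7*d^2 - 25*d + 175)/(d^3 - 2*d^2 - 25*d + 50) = (d - 7)/(d - 2)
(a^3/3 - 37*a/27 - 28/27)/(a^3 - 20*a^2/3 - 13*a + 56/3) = (9*a^3 - 37*a - 28)/(9*(3*a^3 - 20*a^2 - 39*a + 56))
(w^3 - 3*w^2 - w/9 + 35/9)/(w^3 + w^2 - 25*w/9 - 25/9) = (3*w - 7)/(3*w + 5)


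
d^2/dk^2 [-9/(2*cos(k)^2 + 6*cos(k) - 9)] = 18*(8*sin(k)^4 - 58*sin(k)^2 + 9*cos(k)/2 + 9*cos(3*k)/2 - 4)/(-2*sin(k)^2 + 6*cos(k) - 7)^3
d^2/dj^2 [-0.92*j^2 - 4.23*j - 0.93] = -1.84000000000000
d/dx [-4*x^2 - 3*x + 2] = -8*x - 3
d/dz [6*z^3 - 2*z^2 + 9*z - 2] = 18*z^2 - 4*z + 9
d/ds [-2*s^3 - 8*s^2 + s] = -6*s^2 - 16*s + 1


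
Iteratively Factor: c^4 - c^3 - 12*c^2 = (c - 4)*(c^3 + 3*c^2) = c*(c - 4)*(c^2 + 3*c) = c^2*(c - 4)*(c + 3)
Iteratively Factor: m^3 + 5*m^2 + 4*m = (m)*(m^2 + 5*m + 4) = m*(m + 4)*(m + 1)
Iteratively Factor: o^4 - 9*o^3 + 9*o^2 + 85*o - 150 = (o - 5)*(o^3 - 4*o^2 - 11*o + 30) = (o - 5)^2*(o^2 + o - 6) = (o - 5)^2*(o - 2)*(o + 3)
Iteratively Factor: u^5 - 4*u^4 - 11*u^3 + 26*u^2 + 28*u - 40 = (u - 2)*(u^4 - 2*u^3 - 15*u^2 - 4*u + 20) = (u - 5)*(u - 2)*(u^3 + 3*u^2 - 4) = (u - 5)*(u - 2)*(u + 2)*(u^2 + u - 2) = (u - 5)*(u - 2)*(u - 1)*(u + 2)*(u + 2)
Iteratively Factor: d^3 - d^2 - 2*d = (d - 2)*(d^2 + d) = d*(d - 2)*(d + 1)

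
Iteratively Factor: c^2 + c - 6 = (c + 3)*(c - 2)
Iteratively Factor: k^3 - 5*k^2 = (k)*(k^2 - 5*k) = k^2*(k - 5)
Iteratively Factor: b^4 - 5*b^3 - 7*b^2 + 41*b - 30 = (b - 1)*(b^3 - 4*b^2 - 11*b + 30) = (b - 2)*(b - 1)*(b^2 - 2*b - 15) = (b - 2)*(b - 1)*(b + 3)*(b - 5)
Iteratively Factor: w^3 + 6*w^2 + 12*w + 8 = (w + 2)*(w^2 + 4*w + 4) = (w + 2)^2*(w + 2)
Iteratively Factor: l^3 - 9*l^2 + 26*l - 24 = (l - 2)*(l^2 - 7*l + 12) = (l - 4)*(l - 2)*(l - 3)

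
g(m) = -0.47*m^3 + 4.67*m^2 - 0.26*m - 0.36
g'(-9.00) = -198.53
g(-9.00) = 722.88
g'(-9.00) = -198.53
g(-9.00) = 722.88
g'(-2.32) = -29.52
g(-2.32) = 31.25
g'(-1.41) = -16.23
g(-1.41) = 10.61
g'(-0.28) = -2.99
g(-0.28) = 0.09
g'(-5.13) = -85.28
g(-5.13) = 187.33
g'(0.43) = 3.50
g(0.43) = 0.35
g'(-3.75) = -55.11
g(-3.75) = 91.07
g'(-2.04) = -25.18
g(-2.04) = 23.60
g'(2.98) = 15.05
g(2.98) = 27.90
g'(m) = -1.41*m^2 + 9.34*m - 0.26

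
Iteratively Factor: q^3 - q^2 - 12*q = (q)*(q^2 - q - 12) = q*(q - 4)*(q + 3)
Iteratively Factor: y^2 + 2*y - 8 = (y - 2)*(y + 4)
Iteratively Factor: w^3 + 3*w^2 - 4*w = (w - 1)*(w^2 + 4*w) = w*(w - 1)*(w + 4)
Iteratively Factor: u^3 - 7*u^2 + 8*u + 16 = (u - 4)*(u^2 - 3*u - 4) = (u - 4)^2*(u + 1)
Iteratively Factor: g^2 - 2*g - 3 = (g - 3)*(g + 1)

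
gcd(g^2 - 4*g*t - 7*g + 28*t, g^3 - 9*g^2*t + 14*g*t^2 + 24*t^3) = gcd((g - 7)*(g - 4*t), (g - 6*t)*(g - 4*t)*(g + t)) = -g + 4*t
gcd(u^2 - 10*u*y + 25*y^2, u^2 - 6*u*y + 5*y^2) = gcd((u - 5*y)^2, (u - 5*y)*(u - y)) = -u + 5*y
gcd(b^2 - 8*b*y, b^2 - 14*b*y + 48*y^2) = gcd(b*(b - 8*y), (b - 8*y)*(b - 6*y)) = -b + 8*y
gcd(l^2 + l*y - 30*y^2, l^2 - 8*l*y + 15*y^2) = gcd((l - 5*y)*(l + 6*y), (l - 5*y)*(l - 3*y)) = -l + 5*y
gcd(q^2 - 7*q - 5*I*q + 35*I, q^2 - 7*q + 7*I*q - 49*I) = q - 7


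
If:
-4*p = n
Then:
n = -4*p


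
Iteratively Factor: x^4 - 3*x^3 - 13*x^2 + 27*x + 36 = (x + 1)*(x^3 - 4*x^2 - 9*x + 36) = (x + 1)*(x + 3)*(x^2 - 7*x + 12) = (x - 4)*(x + 1)*(x + 3)*(x - 3)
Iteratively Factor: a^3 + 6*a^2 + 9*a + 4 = (a + 1)*(a^2 + 5*a + 4) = (a + 1)*(a + 4)*(a + 1)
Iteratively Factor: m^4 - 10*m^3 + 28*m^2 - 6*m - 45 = (m + 1)*(m^3 - 11*m^2 + 39*m - 45) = (m - 3)*(m + 1)*(m^2 - 8*m + 15) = (m - 5)*(m - 3)*(m + 1)*(m - 3)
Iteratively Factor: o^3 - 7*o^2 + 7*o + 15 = (o - 5)*(o^2 - 2*o - 3) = (o - 5)*(o + 1)*(o - 3)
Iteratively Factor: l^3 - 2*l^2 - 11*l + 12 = (l + 3)*(l^2 - 5*l + 4) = (l - 1)*(l + 3)*(l - 4)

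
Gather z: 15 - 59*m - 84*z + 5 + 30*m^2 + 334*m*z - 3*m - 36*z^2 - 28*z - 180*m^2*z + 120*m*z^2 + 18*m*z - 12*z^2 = 30*m^2 - 62*m + z^2*(120*m - 48) + z*(-180*m^2 + 352*m - 112) + 20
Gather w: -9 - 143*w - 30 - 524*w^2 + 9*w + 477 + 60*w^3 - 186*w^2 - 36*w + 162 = 60*w^3 - 710*w^2 - 170*w + 600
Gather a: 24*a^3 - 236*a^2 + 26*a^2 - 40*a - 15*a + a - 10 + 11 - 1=24*a^3 - 210*a^2 - 54*a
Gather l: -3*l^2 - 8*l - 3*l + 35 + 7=-3*l^2 - 11*l + 42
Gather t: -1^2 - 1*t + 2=1 - t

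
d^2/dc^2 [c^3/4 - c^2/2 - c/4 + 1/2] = 3*c/2 - 1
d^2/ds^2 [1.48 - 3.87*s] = 0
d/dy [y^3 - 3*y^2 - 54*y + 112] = 3*y^2 - 6*y - 54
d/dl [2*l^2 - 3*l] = 4*l - 3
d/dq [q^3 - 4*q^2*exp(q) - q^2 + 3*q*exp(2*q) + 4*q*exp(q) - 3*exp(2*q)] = -4*q^2*exp(q) + 3*q^2 + 6*q*exp(2*q) - 4*q*exp(q) - 2*q - 3*exp(2*q) + 4*exp(q)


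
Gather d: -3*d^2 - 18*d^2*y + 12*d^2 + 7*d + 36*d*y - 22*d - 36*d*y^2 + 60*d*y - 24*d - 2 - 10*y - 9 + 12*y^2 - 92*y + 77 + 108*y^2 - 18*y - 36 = d^2*(9 - 18*y) + d*(-36*y^2 + 96*y - 39) + 120*y^2 - 120*y + 30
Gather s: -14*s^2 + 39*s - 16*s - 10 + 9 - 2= -14*s^2 + 23*s - 3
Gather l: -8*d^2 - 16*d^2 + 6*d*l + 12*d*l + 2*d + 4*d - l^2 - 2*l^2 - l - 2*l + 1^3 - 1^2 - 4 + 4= -24*d^2 + 6*d - 3*l^2 + l*(18*d - 3)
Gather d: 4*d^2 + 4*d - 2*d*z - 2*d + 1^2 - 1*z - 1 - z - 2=4*d^2 + d*(2 - 2*z) - 2*z - 2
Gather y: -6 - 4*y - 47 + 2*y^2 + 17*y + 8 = 2*y^2 + 13*y - 45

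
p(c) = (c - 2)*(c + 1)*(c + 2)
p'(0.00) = -4.00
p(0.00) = -4.00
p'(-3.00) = 17.00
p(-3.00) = -10.00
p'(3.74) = 45.44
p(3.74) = 47.34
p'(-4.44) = 46.26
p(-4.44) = -54.05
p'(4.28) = 59.52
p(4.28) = 75.60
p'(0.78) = -0.61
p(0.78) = -6.04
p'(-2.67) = 12.05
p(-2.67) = -5.23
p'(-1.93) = 3.31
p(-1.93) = 0.26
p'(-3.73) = 30.28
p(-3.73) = -27.06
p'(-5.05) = 62.41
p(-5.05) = -87.09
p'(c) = (c - 2)*(c + 1) + (c - 2)*(c + 2) + (c + 1)*(c + 2) = 3*c^2 + 2*c - 4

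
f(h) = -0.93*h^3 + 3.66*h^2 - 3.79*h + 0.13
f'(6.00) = -60.31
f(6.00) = -91.73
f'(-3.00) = -50.86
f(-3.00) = 69.55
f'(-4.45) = -91.61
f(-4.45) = 171.43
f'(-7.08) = -195.47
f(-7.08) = 540.48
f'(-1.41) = -19.66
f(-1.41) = 15.36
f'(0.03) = -3.57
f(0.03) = 0.02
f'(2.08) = -0.64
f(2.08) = -0.29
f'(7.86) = -118.62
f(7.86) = -255.14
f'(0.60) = -0.40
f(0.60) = -1.03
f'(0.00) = -3.79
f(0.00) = 0.13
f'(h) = -2.79*h^2 + 7.32*h - 3.79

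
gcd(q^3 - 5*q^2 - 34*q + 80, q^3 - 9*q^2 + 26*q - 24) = q - 2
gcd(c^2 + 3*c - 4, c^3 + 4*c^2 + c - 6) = c - 1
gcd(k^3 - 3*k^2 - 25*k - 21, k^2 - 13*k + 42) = k - 7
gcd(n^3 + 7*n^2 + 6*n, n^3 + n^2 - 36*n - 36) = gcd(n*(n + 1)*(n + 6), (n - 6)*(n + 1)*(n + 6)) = n^2 + 7*n + 6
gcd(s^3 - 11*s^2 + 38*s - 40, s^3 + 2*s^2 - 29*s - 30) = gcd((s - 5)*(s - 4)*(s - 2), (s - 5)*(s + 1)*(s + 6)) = s - 5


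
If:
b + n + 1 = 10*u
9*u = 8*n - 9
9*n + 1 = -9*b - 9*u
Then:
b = -1115/792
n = 107/88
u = 8/99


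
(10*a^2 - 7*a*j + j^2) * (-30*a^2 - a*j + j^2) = -300*a^4 + 200*a^3*j - 13*a^2*j^2 - 8*a*j^3 + j^4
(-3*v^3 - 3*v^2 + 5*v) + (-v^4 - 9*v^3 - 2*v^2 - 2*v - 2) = -v^4 - 12*v^3 - 5*v^2 + 3*v - 2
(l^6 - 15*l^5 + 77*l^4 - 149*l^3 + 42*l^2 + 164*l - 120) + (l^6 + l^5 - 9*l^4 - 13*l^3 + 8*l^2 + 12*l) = 2*l^6 - 14*l^5 + 68*l^4 - 162*l^3 + 50*l^2 + 176*l - 120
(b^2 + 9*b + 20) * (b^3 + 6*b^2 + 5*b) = b^5 + 15*b^4 + 79*b^3 + 165*b^2 + 100*b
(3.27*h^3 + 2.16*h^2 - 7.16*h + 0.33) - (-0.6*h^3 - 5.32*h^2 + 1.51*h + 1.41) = 3.87*h^3 + 7.48*h^2 - 8.67*h - 1.08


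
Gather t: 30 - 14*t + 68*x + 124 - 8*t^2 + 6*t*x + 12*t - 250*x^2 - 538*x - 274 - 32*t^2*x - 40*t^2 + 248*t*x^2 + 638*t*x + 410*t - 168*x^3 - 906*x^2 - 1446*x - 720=t^2*(-32*x - 48) + t*(248*x^2 + 644*x + 408) - 168*x^3 - 1156*x^2 - 1916*x - 840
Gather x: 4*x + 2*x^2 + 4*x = 2*x^2 + 8*x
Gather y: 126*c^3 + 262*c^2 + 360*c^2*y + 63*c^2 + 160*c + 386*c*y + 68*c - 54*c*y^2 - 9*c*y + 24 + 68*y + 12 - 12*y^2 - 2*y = 126*c^3 + 325*c^2 + 228*c + y^2*(-54*c - 12) + y*(360*c^2 + 377*c + 66) + 36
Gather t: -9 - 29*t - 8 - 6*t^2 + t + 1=-6*t^2 - 28*t - 16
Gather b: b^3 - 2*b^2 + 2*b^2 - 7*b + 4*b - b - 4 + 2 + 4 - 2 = b^3 - 4*b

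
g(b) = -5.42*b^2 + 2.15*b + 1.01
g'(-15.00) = 164.75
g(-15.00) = -1250.74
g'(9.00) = -95.41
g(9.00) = -418.66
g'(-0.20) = 4.32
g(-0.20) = 0.36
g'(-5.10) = 57.43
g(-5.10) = -150.93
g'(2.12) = -20.83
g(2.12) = -18.79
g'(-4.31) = 48.87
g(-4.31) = -108.94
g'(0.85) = -7.06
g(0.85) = -1.08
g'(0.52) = -3.49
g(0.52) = 0.66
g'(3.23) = -32.86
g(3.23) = -48.59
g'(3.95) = -40.67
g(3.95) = -75.06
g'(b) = 2.15 - 10.84*b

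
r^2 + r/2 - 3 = (r - 3/2)*(r + 2)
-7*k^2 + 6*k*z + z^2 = (-k + z)*(7*k + z)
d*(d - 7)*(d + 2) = d^3 - 5*d^2 - 14*d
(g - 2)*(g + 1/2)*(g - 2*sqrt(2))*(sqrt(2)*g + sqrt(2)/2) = sqrt(2)*g^4 - 4*g^3 - sqrt(2)*g^3 - 7*sqrt(2)*g^2/4 + 4*g^2 - sqrt(2)*g/2 + 7*g + 2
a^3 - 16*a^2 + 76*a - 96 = (a - 8)*(a - 6)*(a - 2)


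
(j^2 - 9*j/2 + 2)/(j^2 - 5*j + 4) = (j - 1/2)/(j - 1)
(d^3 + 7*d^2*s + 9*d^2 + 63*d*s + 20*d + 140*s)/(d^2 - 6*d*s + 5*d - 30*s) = (-d^2 - 7*d*s - 4*d - 28*s)/(-d + 6*s)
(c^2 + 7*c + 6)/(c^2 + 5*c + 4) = (c + 6)/(c + 4)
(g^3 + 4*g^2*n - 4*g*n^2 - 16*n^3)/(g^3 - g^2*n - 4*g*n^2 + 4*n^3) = (g + 4*n)/(g - n)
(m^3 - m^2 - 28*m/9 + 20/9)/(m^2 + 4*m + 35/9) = (3*m^2 - 8*m + 4)/(3*m + 7)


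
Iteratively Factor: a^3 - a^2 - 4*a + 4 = (a - 2)*(a^2 + a - 2) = (a - 2)*(a - 1)*(a + 2)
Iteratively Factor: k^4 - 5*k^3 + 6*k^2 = (k - 3)*(k^3 - 2*k^2) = k*(k - 3)*(k^2 - 2*k) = k^2*(k - 3)*(k - 2)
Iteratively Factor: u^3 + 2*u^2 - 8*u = (u - 2)*(u^2 + 4*u) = (u - 2)*(u + 4)*(u)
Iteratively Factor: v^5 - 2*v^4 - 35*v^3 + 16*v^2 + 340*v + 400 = (v + 2)*(v^4 - 4*v^3 - 27*v^2 + 70*v + 200) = (v + 2)*(v + 4)*(v^3 - 8*v^2 + 5*v + 50) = (v + 2)^2*(v + 4)*(v^2 - 10*v + 25) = (v - 5)*(v + 2)^2*(v + 4)*(v - 5)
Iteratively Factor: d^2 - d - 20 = (d + 4)*(d - 5)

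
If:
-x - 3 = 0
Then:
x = -3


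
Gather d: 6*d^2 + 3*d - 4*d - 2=6*d^2 - d - 2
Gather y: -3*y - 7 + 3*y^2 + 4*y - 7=3*y^2 + y - 14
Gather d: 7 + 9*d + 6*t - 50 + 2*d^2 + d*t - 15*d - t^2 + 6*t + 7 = 2*d^2 + d*(t - 6) - t^2 + 12*t - 36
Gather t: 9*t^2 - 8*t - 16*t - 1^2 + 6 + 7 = 9*t^2 - 24*t + 12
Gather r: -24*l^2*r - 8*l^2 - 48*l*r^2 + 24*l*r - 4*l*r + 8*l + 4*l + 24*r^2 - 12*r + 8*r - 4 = -8*l^2 + 12*l + r^2*(24 - 48*l) + r*(-24*l^2 + 20*l - 4) - 4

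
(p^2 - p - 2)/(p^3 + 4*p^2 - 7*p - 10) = 1/(p + 5)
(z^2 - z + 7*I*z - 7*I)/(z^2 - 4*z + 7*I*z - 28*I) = (z - 1)/(z - 4)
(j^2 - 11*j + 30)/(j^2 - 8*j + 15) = (j - 6)/(j - 3)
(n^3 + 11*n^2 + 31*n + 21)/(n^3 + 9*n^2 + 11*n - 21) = (n + 1)/(n - 1)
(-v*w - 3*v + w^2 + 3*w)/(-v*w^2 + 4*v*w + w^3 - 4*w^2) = (w + 3)/(w*(w - 4))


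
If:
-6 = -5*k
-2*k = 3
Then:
No Solution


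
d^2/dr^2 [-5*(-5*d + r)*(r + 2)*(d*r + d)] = 10*d*(5*d - 3*r - 3)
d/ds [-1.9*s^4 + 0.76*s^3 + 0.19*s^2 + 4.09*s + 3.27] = -7.6*s^3 + 2.28*s^2 + 0.38*s + 4.09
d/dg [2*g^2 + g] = 4*g + 1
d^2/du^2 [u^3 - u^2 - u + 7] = 6*u - 2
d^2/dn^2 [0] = 0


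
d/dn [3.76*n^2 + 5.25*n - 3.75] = 7.52*n + 5.25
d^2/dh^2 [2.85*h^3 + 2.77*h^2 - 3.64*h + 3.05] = 17.1*h + 5.54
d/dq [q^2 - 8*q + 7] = 2*q - 8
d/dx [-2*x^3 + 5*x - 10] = 5 - 6*x^2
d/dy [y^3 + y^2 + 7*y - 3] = 3*y^2 + 2*y + 7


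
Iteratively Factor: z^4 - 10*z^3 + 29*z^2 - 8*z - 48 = (z - 4)*(z^3 - 6*z^2 + 5*z + 12) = (z - 4)*(z - 3)*(z^2 - 3*z - 4) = (z - 4)^2*(z - 3)*(z + 1)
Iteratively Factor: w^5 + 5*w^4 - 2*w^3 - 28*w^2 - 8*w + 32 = (w + 2)*(w^4 + 3*w^3 - 8*w^2 - 12*w + 16) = (w + 2)*(w + 4)*(w^3 - w^2 - 4*w + 4) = (w - 2)*(w + 2)*(w + 4)*(w^2 + w - 2) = (w - 2)*(w + 2)^2*(w + 4)*(w - 1)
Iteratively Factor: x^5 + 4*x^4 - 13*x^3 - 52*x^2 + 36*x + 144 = (x - 2)*(x^4 + 6*x^3 - x^2 - 54*x - 72) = (x - 2)*(x + 4)*(x^3 + 2*x^2 - 9*x - 18) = (x - 2)*(x + 2)*(x + 4)*(x^2 - 9) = (x - 2)*(x + 2)*(x + 3)*(x + 4)*(x - 3)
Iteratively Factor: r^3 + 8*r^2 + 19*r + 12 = (r + 4)*(r^2 + 4*r + 3) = (r + 3)*(r + 4)*(r + 1)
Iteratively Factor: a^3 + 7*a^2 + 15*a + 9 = (a + 3)*(a^2 + 4*a + 3) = (a + 1)*(a + 3)*(a + 3)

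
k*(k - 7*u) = k^2 - 7*k*u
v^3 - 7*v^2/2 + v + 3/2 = (v - 3)*(v - 1)*(v + 1/2)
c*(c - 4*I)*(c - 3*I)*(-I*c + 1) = -I*c^4 - 6*c^3 + 5*I*c^2 - 12*c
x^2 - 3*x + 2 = (x - 2)*(x - 1)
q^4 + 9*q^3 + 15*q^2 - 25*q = q*(q - 1)*(q + 5)^2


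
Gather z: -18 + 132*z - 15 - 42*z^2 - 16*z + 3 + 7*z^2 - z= -35*z^2 + 115*z - 30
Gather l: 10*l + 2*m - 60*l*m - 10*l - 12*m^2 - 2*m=-60*l*m - 12*m^2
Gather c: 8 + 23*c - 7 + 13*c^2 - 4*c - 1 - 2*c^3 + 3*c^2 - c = -2*c^3 + 16*c^2 + 18*c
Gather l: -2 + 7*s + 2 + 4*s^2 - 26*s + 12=4*s^2 - 19*s + 12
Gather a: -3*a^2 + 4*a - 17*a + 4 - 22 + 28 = -3*a^2 - 13*a + 10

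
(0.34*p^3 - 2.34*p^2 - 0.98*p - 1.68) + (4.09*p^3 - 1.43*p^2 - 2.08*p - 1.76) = 4.43*p^3 - 3.77*p^2 - 3.06*p - 3.44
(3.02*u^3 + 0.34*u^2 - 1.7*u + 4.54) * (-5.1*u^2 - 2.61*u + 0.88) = -15.402*u^5 - 9.6162*u^4 + 10.4402*u^3 - 18.4178*u^2 - 13.3454*u + 3.9952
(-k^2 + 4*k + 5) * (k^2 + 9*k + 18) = -k^4 - 5*k^3 + 23*k^2 + 117*k + 90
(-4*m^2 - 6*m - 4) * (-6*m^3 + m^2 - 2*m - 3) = 24*m^5 + 32*m^4 + 26*m^3 + 20*m^2 + 26*m + 12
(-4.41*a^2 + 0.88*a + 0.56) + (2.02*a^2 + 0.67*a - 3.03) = -2.39*a^2 + 1.55*a - 2.47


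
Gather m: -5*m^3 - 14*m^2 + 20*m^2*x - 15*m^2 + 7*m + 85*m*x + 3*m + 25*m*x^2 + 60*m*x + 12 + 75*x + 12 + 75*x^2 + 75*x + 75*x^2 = -5*m^3 + m^2*(20*x - 29) + m*(25*x^2 + 145*x + 10) + 150*x^2 + 150*x + 24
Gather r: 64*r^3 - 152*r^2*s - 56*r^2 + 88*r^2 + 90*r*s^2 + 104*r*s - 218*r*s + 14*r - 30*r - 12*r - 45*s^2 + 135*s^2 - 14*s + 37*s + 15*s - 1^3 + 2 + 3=64*r^3 + r^2*(32 - 152*s) + r*(90*s^2 - 114*s - 28) + 90*s^2 + 38*s + 4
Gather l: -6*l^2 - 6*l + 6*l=-6*l^2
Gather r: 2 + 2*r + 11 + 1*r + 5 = 3*r + 18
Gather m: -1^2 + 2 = 1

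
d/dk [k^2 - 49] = 2*k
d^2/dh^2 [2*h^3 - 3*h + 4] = 12*h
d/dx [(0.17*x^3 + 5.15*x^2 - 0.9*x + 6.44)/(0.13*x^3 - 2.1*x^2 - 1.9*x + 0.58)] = (-1.38777878078145e-17*x^5 - 1.0265*x^4 - 0.411999999999999*x^3 - 13.8908*x^2 + 33.022*x + 11.714)/(0.0169*x^6 - 0.546*x^5 + 3.916*x^4 + 8.1308*x^3 + 1.174*x^2 - 2.204*x + 0.3364)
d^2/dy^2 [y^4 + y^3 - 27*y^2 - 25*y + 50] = 12*y^2 + 6*y - 54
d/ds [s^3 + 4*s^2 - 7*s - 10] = 3*s^2 + 8*s - 7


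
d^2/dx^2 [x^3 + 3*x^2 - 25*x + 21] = 6*x + 6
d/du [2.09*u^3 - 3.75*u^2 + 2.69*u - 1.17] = 6.27*u^2 - 7.5*u + 2.69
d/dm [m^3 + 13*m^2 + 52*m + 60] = 3*m^2 + 26*m + 52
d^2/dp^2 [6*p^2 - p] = 12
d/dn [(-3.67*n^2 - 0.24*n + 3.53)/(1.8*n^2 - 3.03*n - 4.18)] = (11.5521*n^2 + 17.9732*n + 11.6991)/(3.24*n^4 - 10.908*n^3 - 5.8671*n^2 + 25.3308*n + 17.4724)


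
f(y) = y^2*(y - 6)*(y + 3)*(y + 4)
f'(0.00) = 0.00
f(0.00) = 0.00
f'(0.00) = 0.00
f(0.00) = 0.00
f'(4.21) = -332.22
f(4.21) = -1878.00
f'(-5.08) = 1214.41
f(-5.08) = -642.32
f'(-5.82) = 2737.71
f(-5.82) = -2054.87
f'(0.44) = -80.26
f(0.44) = -16.44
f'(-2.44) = -65.34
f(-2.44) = -43.90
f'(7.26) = 9631.96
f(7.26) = 7672.37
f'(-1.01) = 54.71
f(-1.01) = -42.55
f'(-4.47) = 484.32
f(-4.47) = -144.54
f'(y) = y^2*(y - 6)*(y + 3) + y^2*(y - 6)*(y + 4) + y^2*(y + 3)*(y + 4) + 2*y*(y - 6)*(y + 3)*(y + 4) = y*(5*y^3 + 4*y^2 - 90*y - 144)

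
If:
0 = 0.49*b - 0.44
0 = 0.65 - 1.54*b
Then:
No Solution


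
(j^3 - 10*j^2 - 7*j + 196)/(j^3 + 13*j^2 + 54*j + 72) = (j^2 - 14*j + 49)/(j^2 + 9*j + 18)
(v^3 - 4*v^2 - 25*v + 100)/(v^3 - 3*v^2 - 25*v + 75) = (v - 4)/(v - 3)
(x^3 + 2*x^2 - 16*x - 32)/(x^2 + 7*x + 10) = (x^2 - 16)/(x + 5)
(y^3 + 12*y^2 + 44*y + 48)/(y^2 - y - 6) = (y^2 + 10*y + 24)/(y - 3)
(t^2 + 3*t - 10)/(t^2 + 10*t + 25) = (t - 2)/(t + 5)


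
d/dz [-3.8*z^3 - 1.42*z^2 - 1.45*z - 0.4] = -11.4*z^2 - 2.84*z - 1.45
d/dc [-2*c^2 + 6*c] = 6 - 4*c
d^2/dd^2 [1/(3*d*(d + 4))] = 2*(d^2 + d*(d + 4) + (d + 4)^2)/(3*d^3*(d + 4)^3)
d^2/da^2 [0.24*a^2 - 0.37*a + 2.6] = 0.480000000000000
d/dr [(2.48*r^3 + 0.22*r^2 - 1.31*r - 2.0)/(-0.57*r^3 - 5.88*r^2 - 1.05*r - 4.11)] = (8.88178419700125e-16*r^5 - 14.457*r^4 - 6.7014*r^3 - 41.9322*r^2 - 25.3284*r + 3.2841)/(0.3249*r^6 + 6.7032*r^5 + 35.7714*r^4 + 17.0334*r^3 + 49.4361*r^2 + 8.631*r + 16.8921)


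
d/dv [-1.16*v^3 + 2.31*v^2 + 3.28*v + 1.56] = -3.48*v^2 + 4.62*v + 3.28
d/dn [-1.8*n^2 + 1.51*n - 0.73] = 1.51 - 3.6*n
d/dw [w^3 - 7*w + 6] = 3*w^2 - 7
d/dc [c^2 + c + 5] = 2*c + 1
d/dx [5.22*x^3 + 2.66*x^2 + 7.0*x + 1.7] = 15.66*x^2 + 5.32*x + 7.0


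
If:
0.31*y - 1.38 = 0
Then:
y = 4.45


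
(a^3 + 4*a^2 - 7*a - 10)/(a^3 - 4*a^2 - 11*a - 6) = (a^2 + 3*a - 10)/(a^2 - 5*a - 6)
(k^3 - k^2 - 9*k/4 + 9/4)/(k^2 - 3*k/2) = k + 1/2 - 3/(2*k)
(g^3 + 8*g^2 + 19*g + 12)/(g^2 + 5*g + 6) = (g^2 + 5*g + 4)/(g + 2)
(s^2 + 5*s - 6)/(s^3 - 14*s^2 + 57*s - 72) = (s^2 + 5*s - 6)/(s^3 - 14*s^2 + 57*s - 72)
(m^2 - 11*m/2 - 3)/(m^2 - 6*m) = (m + 1/2)/m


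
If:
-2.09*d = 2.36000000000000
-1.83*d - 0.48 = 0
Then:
No Solution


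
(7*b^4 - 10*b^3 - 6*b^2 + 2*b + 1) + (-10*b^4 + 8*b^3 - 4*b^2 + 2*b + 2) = -3*b^4 - 2*b^3 - 10*b^2 + 4*b + 3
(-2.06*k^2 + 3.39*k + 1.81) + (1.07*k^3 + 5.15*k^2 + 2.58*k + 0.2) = 1.07*k^3 + 3.09*k^2 + 5.97*k + 2.01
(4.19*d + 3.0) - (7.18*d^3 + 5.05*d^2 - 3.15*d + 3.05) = -7.18*d^3 - 5.05*d^2 + 7.34*d - 0.0499999999999998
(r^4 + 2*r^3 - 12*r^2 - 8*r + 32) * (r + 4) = r^5 + 6*r^4 - 4*r^3 - 56*r^2 + 128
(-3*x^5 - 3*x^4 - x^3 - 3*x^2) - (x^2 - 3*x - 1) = -3*x^5 - 3*x^4 - x^3 - 4*x^2 + 3*x + 1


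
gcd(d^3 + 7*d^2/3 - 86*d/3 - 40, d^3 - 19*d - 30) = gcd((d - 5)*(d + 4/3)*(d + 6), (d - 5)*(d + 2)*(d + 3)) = d - 5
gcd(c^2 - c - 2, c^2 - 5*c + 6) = c - 2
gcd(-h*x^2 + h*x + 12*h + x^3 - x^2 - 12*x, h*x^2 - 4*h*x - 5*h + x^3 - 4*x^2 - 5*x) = 1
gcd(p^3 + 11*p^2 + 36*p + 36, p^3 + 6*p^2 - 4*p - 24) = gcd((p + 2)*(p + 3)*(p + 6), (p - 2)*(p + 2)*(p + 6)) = p^2 + 8*p + 12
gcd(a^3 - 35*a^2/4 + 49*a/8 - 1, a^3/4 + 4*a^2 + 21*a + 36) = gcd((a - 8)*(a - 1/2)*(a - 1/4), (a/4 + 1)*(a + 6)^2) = 1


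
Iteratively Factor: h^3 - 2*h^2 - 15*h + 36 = (h + 4)*(h^2 - 6*h + 9) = (h - 3)*(h + 4)*(h - 3)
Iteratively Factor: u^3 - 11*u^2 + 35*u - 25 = (u - 5)*(u^2 - 6*u + 5) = (u - 5)^2*(u - 1)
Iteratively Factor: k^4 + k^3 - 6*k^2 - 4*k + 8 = (k - 2)*(k^3 + 3*k^2 - 4) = (k - 2)*(k + 2)*(k^2 + k - 2) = (k - 2)*(k - 1)*(k + 2)*(k + 2)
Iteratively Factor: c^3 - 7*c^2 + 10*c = (c - 2)*(c^2 - 5*c) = (c - 5)*(c - 2)*(c)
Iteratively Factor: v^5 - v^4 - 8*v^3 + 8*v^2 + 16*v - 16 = (v - 1)*(v^4 - 8*v^2 + 16) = (v - 1)*(v + 2)*(v^3 - 2*v^2 - 4*v + 8) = (v - 2)*(v - 1)*(v + 2)*(v^2 - 4) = (v - 2)*(v - 1)*(v + 2)^2*(v - 2)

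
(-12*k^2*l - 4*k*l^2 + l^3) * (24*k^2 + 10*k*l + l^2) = -288*k^4*l - 216*k^3*l^2 - 28*k^2*l^3 + 6*k*l^4 + l^5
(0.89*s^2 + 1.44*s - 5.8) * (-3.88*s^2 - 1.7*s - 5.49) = -3.4532*s^4 - 7.1002*s^3 + 15.1699*s^2 + 1.9544*s + 31.842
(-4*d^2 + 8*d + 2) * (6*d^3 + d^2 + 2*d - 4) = -24*d^5 + 44*d^4 + 12*d^3 + 34*d^2 - 28*d - 8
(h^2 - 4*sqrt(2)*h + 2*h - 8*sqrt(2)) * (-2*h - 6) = -2*h^3 - 10*h^2 + 8*sqrt(2)*h^2 - 12*h + 40*sqrt(2)*h + 48*sqrt(2)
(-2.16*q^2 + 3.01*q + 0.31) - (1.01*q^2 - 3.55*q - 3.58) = -3.17*q^2 + 6.56*q + 3.89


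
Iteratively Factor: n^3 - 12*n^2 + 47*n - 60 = (n - 4)*(n^2 - 8*n + 15) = (n - 4)*(n - 3)*(n - 5)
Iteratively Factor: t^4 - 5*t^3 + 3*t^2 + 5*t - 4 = (t - 1)*(t^3 - 4*t^2 - t + 4) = (t - 4)*(t - 1)*(t^2 - 1) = (t - 4)*(t - 1)^2*(t + 1)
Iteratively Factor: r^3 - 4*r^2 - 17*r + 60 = (r + 4)*(r^2 - 8*r + 15) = (r - 3)*(r + 4)*(r - 5)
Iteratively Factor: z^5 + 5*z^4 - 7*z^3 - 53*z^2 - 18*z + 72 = (z + 3)*(z^4 + 2*z^3 - 13*z^2 - 14*z + 24) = (z + 2)*(z + 3)*(z^3 - 13*z + 12) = (z - 3)*(z + 2)*(z + 3)*(z^2 + 3*z - 4) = (z - 3)*(z + 2)*(z + 3)*(z + 4)*(z - 1)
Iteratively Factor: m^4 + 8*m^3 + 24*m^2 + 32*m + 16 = (m + 2)*(m^3 + 6*m^2 + 12*m + 8) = (m + 2)^2*(m^2 + 4*m + 4) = (m + 2)^3*(m + 2)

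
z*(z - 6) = z^2 - 6*z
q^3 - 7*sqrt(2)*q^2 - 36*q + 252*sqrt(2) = (q - 6)*(q + 6)*(q - 7*sqrt(2))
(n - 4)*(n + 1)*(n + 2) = n^3 - n^2 - 10*n - 8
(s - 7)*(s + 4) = s^2 - 3*s - 28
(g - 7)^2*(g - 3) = g^3 - 17*g^2 + 91*g - 147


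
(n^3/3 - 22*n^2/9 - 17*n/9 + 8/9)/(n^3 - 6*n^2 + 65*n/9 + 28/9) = (3*n^3 - 22*n^2 - 17*n + 8)/(9*n^3 - 54*n^2 + 65*n + 28)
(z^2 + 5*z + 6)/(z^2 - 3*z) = (z^2 + 5*z + 6)/(z*(z - 3))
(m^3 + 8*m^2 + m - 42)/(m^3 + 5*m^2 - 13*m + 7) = (m^2 + m - 6)/(m^2 - 2*m + 1)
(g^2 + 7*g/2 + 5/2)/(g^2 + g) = (g + 5/2)/g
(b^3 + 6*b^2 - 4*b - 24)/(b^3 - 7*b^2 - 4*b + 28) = (b + 6)/(b - 7)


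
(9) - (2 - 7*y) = 7*y + 7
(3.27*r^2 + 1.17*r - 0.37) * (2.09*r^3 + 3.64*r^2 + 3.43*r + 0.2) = 6.8343*r^5 + 14.3481*r^4 + 14.7016*r^3 + 3.3203*r^2 - 1.0351*r - 0.074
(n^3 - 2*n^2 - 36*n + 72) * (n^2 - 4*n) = n^5 - 6*n^4 - 28*n^3 + 216*n^2 - 288*n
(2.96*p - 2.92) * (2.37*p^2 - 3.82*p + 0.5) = 7.0152*p^3 - 18.2276*p^2 + 12.6344*p - 1.46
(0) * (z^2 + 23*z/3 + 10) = 0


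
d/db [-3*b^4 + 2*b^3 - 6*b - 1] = -12*b^3 + 6*b^2 - 6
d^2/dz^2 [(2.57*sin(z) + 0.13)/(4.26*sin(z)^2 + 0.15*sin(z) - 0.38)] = (-46.639332*sin(z)^5 - 7.794522*sin(z)^4 + 68.067558*sin(z)^3 + 13.163937*sin(z)^2 + 25.081798*sin(z) + 0.719717999999997)/(4.26*sin(z)^2 + 0.15*sin(z) - 0.38)^3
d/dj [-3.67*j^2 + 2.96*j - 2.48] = 2.96 - 7.34*j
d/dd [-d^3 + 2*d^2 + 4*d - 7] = -3*d^2 + 4*d + 4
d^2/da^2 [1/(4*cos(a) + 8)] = (sin(a)^2 + 2*cos(a) + 1)/(4*(cos(a) + 2)^3)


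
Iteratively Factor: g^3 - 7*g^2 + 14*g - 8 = (g - 4)*(g^2 - 3*g + 2) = (g - 4)*(g - 2)*(g - 1)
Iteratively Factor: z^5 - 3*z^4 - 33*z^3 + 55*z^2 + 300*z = (z + 3)*(z^4 - 6*z^3 - 15*z^2 + 100*z) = (z - 5)*(z + 3)*(z^3 - z^2 - 20*z) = z*(z - 5)*(z + 3)*(z^2 - z - 20) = z*(z - 5)*(z + 3)*(z + 4)*(z - 5)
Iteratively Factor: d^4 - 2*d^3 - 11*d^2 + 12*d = (d - 1)*(d^3 - d^2 - 12*d) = d*(d - 1)*(d^2 - d - 12) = d*(d - 1)*(d + 3)*(d - 4)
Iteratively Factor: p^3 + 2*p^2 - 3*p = (p - 1)*(p^2 + 3*p) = (p - 1)*(p + 3)*(p)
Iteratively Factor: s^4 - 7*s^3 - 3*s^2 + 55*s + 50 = (s + 1)*(s^3 - 8*s^2 + 5*s + 50) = (s - 5)*(s + 1)*(s^2 - 3*s - 10) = (s - 5)*(s + 1)*(s + 2)*(s - 5)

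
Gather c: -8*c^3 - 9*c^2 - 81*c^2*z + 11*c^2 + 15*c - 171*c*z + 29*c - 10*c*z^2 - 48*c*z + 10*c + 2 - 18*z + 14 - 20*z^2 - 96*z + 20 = -8*c^3 + c^2*(2 - 81*z) + c*(-10*z^2 - 219*z + 54) - 20*z^2 - 114*z + 36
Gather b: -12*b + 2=2 - 12*b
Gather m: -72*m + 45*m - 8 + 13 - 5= -27*m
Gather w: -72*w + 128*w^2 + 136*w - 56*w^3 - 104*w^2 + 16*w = -56*w^3 + 24*w^2 + 80*w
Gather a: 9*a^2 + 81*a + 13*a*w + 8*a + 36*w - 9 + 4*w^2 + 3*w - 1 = 9*a^2 + a*(13*w + 89) + 4*w^2 + 39*w - 10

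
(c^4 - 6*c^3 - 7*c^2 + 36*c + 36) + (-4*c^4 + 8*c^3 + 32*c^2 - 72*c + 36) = -3*c^4 + 2*c^3 + 25*c^2 - 36*c + 72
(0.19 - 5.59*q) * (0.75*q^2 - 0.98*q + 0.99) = -4.1925*q^3 + 5.6207*q^2 - 5.7203*q + 0.1881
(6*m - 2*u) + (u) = 6*m - u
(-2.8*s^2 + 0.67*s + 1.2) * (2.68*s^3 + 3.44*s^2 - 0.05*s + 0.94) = -7.504*s^5 - 7.8364*s^4 + 5.6608*s^3 + 1.4625*s^2 + 0.5698*s + 1.128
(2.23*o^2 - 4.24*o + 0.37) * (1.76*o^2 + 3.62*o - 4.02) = 3.9248*o^4 + 0.610199999999999*o^3 - 23.6622*o^2 + 18.3842*o - 1.4874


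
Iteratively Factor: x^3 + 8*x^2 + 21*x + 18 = (x + 2)*(x^2 + 6*x + 9) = (x + 2)*(x + 3)*(x + 3)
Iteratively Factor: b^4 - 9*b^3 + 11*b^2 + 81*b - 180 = (b + 3)*(b^3 - 12*b^2 + 47*b - 60) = (b - 3)*(b + 3)*(b^2 - 9*b + 20) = (b - 4)*(b - 3)*(b + 3)*(b - 5)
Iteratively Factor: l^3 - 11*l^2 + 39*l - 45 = (l - 3)*(l^2 - 8*l + 15) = (l - 5)*(l - 3)*(l - 3)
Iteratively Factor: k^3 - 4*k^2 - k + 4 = (k - 4)*(k^2 - 1) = (k - 4)*(k + 1)*(k - 1)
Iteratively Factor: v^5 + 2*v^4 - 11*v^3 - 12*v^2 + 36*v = (v)*(v^4 + 2*v^3 - 11*v^2 - 12*v + 36) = v*(v - 2)*(v^3 + 4*v^2 - 3*v - 18) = v*(v - 2)*(v + 3)*(v^2 + v - 6) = v*(v - 2)^2*(v + 3)*(v + 3)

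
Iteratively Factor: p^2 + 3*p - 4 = (p + 4)*(p - 1)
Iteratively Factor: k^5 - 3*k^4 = (k)*(k^4 - 3*k^3) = k*(k - 3)*(k^3) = k^2*(k - 3)*(k^2) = k^3*(k - 3)*(k)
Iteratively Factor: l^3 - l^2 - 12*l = (l + 3)*(l^2 - 4*l) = (l - 4)*(l + 3)*(l)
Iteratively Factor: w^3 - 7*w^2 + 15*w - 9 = (w - 3)*(w^2 - 4*w + 3) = (w - 3)*(w - 1)*(w - 3)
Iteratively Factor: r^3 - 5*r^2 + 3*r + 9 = (r + 1)*(r^2 - 6*r + 9) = (r - 3)*(r + 1)*(r - 3)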